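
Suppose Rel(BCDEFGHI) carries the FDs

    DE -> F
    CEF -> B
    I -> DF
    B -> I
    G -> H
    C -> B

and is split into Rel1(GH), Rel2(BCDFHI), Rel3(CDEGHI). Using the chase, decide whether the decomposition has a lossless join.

Yes

Chase test. Columns are BCDEFGHI; row i has aⱼ where attribute j ∈ Reli, else bᵢⱼ.
Initial tableau (one row per fragment):
  row 1: b11 b12 b13 b14 b15 a6 a7 b18
  row 2: a1 a2 a3 b24 a5 b26 a7 a8
  row 3: b31 a2 a3 a4 b35 a6 a7 a8
Rows 2 and 3 agree on I; apply I→DF and equate their DF entries.
Rows 2 and 3 agree on C; apply C→B and equate their B entries.
Row 3 is now all distinguished symbols — the join is lossless.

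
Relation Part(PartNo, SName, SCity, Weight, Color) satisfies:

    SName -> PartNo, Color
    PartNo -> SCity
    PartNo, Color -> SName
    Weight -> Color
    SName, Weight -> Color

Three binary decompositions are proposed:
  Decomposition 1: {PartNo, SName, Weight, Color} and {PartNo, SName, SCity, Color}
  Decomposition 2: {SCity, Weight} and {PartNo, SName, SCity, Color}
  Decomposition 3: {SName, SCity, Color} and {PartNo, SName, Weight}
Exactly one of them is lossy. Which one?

Decomposition 2

Decomposition 1: common = {PartNo, SName, Color}, closure = {PartNo, SName, SCity, Color} → lossless.
Decomposition 2: common = {SCity}, closure = {SCity} → lossy.
Decomposition 3: common = {SName}, closure = {PartNo, SName, SCity, Color} → lossless.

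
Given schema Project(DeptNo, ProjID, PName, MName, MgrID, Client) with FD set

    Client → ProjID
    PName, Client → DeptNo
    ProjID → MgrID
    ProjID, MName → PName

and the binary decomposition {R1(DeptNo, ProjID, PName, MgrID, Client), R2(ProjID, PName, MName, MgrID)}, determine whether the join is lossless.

Common attributes: R1 ∩ R2 = {ProjID, PName, MgrID}.
No dependency enlarges {ProjID, PName, MgrID}, so (ProjID, PName, MgrID)⁺ = {ProjID, PName, MgrID}.
The closure contains neither all of R1 = {DeptNo, ProjID, PName, MgrID, Client} nor all of R2 = {ProjID, PName, MName, MgrID}, so the common attributes are not a superkey of either fragment. The join is lossy.

No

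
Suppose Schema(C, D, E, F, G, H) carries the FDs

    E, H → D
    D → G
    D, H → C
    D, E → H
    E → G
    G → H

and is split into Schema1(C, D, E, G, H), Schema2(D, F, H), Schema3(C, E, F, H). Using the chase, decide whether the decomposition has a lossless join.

Chase test. Columns are C, D, E, F, G, H; row i has aⱼ where attribute j ∈ Schemai, else bᵢⱼ.
Initial tableau (one row per fragment):
  row 1: a1 a2 a3 b14 a5 a6
  row 2: b21 a2 b23 a4 b25 a6
  row 3: a1 b32 a3 a4 b35 a6
Rows 1 and 3 agree on E, H; apply E, H→D and equate their D entries.
Rows 1 and 2 agree on D; apply D→G and equate their G entries.
Rows 1 and 3 agree on D; apply D→G and equate their G entries.
Rows 1 and 2 agree on D, H; apply D, H→C and equate their C entries.
Row 3 is now all distinguished symbols — the join is lossless.

Yes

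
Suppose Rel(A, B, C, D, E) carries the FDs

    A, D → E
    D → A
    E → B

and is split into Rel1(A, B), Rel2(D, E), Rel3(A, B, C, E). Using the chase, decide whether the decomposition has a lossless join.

No

Chase test. Columns are A, B, C, D, E; row i has aⱼ where attribute j ∈ Reli, else bᵢⱼ.
Initial tableau (one row per fragment):
  row 1: a1 a2 b13 b14 b15
  row 2: b21 b22 b23 a4 a5
  row 3: a1 a2 a3 b34 a5
Rows 2 and 3 agree on E; apply E→B and equate their B entries.
No row becomes fully distinguished — the join is lossy.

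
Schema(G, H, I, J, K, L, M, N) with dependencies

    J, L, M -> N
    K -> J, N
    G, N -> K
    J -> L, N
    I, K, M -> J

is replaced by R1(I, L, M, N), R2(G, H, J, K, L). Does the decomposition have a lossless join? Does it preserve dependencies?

lossy and not dependency-preserving

Lossless test: (L)⁺ = {L}, which is a superkey of neither fragment — lossy.
Dependency preservation: the restricted closure of {J, L, M} across the fragments never reaches {N}, so J, L, M → N cannot be enforced without a join — not preserved.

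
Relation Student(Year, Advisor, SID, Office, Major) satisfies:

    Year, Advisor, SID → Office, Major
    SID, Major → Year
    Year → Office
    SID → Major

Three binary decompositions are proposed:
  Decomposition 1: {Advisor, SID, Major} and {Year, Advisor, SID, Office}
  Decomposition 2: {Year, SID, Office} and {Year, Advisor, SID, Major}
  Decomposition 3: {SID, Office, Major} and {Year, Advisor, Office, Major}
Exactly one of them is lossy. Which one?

Decomposition 3

Decomposition 1: common = {Advisor, SID}, closure = {Year, Advisor, SID, Office, Major} → lossless.
Decomposition 2: common = {Year, SID}, closure = {Year, SID, Office, Major} → lossless.
Decomposition 3: common = {Office, Major}, closure = {Office, Major} → lossy.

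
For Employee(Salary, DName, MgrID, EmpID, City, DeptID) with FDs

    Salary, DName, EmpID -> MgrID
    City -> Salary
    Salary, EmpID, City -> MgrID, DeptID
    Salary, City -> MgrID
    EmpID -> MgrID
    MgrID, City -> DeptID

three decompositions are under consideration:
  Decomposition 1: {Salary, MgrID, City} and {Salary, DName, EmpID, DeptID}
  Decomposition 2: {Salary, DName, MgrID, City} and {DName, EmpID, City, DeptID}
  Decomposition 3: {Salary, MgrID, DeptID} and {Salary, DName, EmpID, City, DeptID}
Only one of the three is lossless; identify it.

Decomposition 2

Decomposition 1: common = {Salary}, closure = {Salary} → lossy.
Decomposition 2: common = {DName, City}, closure = {Salary, DName, MgrID, City, DeptID} → lossless.
Decomposition 3: common = {Salary, DeptID}, closure = {Salary, DeptID} → lossy.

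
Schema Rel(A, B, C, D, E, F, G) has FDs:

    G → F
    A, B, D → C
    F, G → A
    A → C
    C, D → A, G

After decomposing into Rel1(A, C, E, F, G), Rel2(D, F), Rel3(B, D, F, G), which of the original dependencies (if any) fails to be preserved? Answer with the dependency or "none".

Check C, D → A, G: no single fragment contains all of {A, C, D, G}, and the restricted closure of {C, D} across the fragments never reaches {A, G}.
G → F is preserved.
A, B, D → C is preserved.
F, G → A is preserved.
A → C is preserved.

C, D → A, G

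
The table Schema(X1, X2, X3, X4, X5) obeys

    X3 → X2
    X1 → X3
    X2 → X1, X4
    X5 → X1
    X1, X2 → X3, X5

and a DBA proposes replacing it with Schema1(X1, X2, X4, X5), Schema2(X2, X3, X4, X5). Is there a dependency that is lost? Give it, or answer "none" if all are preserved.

none

X3 → X2 lies within Schema2.
X1 → X3: restricted closure across fragments reaches X3.
X2 → X1, X4 lies within Schema1.
X5 → X1 lies within Schema1.
X1, X2 → X3, X5: restricted closure across fragments reaches X3, X5.
Every dependency is enforceable on the fragments, so the decomposition is dependency-preserving.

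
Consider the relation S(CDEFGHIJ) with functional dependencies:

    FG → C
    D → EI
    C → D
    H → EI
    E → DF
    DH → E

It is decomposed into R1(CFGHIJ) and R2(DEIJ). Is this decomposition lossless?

No

Common attributes: R1 ∩ R2 = {IJ}.
No dependency enlarges {IJ}, so (IJ)⁺ = {IJ}.
The closure contains neither all of R1 = {CFGHIJ} nor all of R2 = {DEIJ}, so the common attributes are not a superkey of either fragment. The join is lossy.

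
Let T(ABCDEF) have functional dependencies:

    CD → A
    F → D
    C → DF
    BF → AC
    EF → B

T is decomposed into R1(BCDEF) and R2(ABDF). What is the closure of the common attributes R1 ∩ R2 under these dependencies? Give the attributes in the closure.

ABCDF

R1 ∩ R2 = {BDF}.
BF → AC applies, adding AC
Closure: {ABCDF}.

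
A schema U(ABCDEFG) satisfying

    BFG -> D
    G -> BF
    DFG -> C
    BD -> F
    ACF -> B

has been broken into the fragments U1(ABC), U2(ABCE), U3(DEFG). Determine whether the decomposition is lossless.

No

Chase test. Columns are ABCDEFG; row i has aⱼ where attribute j ∈ Ui, else bᵢⱼ.
Initial tableau (one row per fragment):
  row 1: a1 a2 a3 b14 b15 b16 b17
  row 2: a1 a2 a3 b24 a5 b26 b27
  row 3: b31 b32 b33 a4 a5 a6 a7
No row becomes fully distinguished — the join is lossy.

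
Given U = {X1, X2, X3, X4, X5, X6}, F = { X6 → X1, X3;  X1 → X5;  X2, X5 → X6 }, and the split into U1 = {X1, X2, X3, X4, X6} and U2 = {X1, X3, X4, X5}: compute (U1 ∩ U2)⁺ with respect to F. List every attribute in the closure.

X1, X3, X4, X5

U1 ∩ U2 = {X1, X3, X4}.
X1 → X5 applies, adding X5
Closure: {X1, X3, X4, X5}.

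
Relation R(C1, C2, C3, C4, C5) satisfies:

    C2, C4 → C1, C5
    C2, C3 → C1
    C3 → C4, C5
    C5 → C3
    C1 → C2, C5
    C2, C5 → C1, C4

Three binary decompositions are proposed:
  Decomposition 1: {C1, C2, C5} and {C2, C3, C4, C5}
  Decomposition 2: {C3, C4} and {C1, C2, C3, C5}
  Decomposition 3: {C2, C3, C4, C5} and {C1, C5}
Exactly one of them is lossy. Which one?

Decomposition 3

Decomposition 1: common = {C2, C5}, closure = {C1, C2, C3, C4, C5} → lossless.
Decomposition 2: common = {C3}, closure = {C3, C4, C5} → lossless.
Decomposition 3: common = {C5}, closure = {C3, C4, C5} → lossy.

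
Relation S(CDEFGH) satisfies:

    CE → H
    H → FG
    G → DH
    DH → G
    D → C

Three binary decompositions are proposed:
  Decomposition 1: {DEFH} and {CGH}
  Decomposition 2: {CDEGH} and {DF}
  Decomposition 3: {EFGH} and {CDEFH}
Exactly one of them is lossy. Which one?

Decomposition 1: common = {H}, closure = {CDFGH} → lossless.
Decomposition 2: common = {D}, closure = {CD} → lossy.
Decomposition 3: common = {EFH}, closure = {CDEFGH} → lossless.

Decomposition 2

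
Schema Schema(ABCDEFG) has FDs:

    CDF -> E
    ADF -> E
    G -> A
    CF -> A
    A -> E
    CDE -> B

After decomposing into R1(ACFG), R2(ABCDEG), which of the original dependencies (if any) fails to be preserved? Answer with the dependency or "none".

none

CDF → E: restricted closure across fragments reaches E.
ADF → E: restricted closure across fragments reaches E.
G → A lies within R1.
CF → A lies within R1.
A → E lies within R2.
CDE → B lies within R2.
Every dependency is enforceable on the fragments, so the decomposition is dependency-preserving.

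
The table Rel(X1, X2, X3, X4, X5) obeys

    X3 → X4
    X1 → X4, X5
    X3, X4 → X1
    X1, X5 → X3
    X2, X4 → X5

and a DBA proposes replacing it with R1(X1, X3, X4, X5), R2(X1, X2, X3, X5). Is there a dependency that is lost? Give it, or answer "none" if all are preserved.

X2, X4 → X5

Check X2, X4 → X5: no single fragment contains all of {X2, X4, X5}, and the restricted closure of {X2, X4} across the fragments never reaches {X5}.
X3 → X4 is preserved.
X1 → X4, X5 is preserved.
X3, X4 → X1 is preserved.
X1, X5 → X3 is preserved.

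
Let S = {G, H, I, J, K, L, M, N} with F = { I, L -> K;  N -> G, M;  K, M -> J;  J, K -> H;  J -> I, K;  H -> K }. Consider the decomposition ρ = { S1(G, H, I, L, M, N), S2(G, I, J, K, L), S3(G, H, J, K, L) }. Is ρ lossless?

No

Chase test. Columns are G, H, I, J, K, L, M, N; row i has aⱼ where attribute j ∈ Si, else bᵢⱼ.
Initial tableau (one row per fragment):
  row 1: a1 a2 a3 b14 b15 a6 a7 a8
  row 2: a1 b22 a3 a4 a5 a6 b27 b28
  row 3: a1 a2 b33 a4 a5 a6 b37 b38
Rows 1 and 2 agree on I, L; apply I, L→K and equate their K entries.
Rows 2 and 3 agree on J, K; apply J, K→H and equate their H entries.
Rows 2 and 3 agree on J; apply J→I, K and equate their I, K entries.
No row becomes fully distinguished — the join is lossy.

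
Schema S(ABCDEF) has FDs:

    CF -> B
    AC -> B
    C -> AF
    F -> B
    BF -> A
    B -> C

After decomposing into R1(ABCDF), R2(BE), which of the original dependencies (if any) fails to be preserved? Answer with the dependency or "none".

CF → B lies within R1.
AC → B lies within R1.
C → AF lies within R1.
F → B lies within R1.
BF → A lies within R1.
B → C lies within R1.
Every dependency is enforceable on the fragments, so the decomposition is dependency-preserving.

none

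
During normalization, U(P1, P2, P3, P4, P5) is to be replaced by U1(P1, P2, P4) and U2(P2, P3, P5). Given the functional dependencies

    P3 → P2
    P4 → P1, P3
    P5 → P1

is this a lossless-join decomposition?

No

Common attributes: U1 ∩ U2 = {P2}.
No dependency enlarges {P2}, so (P2)⁺ = {P2}.
The closure contains neither all of U1 = {P1, P2, P4} nor all of U2 = {P2, P3, P5}, so the common attributes are not a superkey of either fragment. The join is lossy.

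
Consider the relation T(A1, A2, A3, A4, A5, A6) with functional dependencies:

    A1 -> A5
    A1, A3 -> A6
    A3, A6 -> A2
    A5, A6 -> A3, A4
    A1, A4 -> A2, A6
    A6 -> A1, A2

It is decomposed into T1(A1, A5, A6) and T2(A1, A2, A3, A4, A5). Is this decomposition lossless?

No

Common attributes: T1 ∩ T2 = {A1, A5}.
No dependency enlarges {A1, A5}, so (A1, A5)⁺ = {A1, A5}.
The closure contains neither all of T1 = {A1, A5, A6} nor all of T2 = {A1, A2, A3, A4, A5}, so the common attributes are not a superkey of either fragment. The join is lossy.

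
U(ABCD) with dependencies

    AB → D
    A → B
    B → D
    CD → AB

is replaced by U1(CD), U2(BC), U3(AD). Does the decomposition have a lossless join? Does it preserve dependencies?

Lossless test (chase): applying each FD to every pair of rows produces no changes in the tableau, so no row becomes fully distinguished — the join is lossy.
Dependency preservation: the restricted closure of {A} across the fragments never reaches {B}, so A → B cannot be enforced without a join — not preserved.

lossy and not dependency-preserving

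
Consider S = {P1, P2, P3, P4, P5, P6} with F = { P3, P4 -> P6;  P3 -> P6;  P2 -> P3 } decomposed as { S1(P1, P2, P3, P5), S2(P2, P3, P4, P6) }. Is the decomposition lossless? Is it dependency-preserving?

lossy but dependency-preserving

Lossless test: (P2, P3)⁺ = {P2, P3, P6}, which is a superkey of neither fragment — lossy.
Dependency preservation: every FD's attributes lie within a single fragment, so each can be enforced locally — preserved.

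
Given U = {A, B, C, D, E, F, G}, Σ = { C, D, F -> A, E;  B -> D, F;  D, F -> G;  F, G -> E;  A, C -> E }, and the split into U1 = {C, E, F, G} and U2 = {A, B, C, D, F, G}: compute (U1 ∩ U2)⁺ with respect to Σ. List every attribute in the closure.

C, E, F, G

U1 ∩ U2 = {C, F, G}.
F, G → E applies, adding E
Closure: {C, E, F, G}.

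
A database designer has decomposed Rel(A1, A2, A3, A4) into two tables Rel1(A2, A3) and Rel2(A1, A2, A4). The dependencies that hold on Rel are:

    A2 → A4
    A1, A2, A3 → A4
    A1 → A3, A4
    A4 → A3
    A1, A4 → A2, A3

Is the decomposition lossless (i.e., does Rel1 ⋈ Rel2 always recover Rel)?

Common attributes: Rel1 ∩ Rel2 = {A2}.
Closure of {A2}: A2 → A4 applies, adding A4; A4 → A3 applies, adding A3. So (A2)⁺ = {A2, A3, A4}.
This closure contains every attribute of Rel1, so Rel1 ∩ Rel2 → Rel1. The join is lossless.

Yes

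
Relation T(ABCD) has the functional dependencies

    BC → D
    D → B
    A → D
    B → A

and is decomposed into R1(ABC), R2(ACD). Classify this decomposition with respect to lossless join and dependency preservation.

Lossless test: (AC)⁺ = {ABCD}, which contains all of one fragment — lossless.
Dependency preservation: BC → D; D → B are not contained in any single fragment, but the restricted closure of each left-hand side across the fragments still reaches the right-hand side; the remaining FDs each lie inside some fragment. All dependencies are preserved.

lossless and dependency-preserving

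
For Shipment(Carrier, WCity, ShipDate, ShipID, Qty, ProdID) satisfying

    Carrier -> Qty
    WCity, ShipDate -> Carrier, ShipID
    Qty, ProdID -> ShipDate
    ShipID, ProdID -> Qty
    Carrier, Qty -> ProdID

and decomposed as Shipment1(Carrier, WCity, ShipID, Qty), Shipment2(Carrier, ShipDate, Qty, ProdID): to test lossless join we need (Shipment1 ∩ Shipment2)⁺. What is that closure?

Carrier, ShipDate, Qty, ProdID

Shipment1 ∩ Shipment2 = {Carrier, Qty}.
Carrier, Qty → ProdID applies, adding ProdID
Qty, ProdID → ShipDate applies, adding ShipDate
Closure: {Carrier, ShipDate, Qty, ProdID}.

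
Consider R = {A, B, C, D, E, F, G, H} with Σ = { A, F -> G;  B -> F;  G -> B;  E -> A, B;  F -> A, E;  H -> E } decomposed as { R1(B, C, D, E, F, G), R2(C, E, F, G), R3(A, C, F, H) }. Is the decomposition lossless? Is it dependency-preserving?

lossy but dependency-preserving

Lossless test (chase): Rows 1 and 2 agree on G; apply G→B and equate their B entries. Rows 1 and 2 agree on E; apply E→A, B and equate their A, B entries. Rows 1 and 3 agree on F; apply F→A, E and equate their A, E entries. Rows 1 and 3 agree on A, F; apply A, F→G and equate their G entries. Rows 1 and 3 agree on G; apply G→B and equate their B entries. No row becomes fully distinguished — the join is lossy.
Dependency preservation: A, F → G; E → A, B; F → A, E; H → E are not contained in any single fragment, but the restricted closure of each left-hand side across the fragments still reaches the right-hand side; the remaining FDs each lie inside some fragment. All dependencies are preserved.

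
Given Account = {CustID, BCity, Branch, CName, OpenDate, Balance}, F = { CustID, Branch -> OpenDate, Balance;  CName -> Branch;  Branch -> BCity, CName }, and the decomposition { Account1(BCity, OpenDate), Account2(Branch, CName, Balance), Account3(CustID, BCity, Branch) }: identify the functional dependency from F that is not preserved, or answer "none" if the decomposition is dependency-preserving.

Check CustID, Branch → OpenDate, Balance: no single fragment contains all of {CustID, Branch, OpenDate, Balance}, and the restricted closure of {CustID, Branch} across the fragments never reaches {OpenDate, Balance}.
CName → Branch is preserved.
Branch → BCity, CName is preserved.

CustID, Branch -> OpenDate, Balance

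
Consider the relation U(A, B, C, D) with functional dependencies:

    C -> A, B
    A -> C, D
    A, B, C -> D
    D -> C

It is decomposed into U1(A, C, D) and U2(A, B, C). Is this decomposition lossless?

Yes

Common attributes: U1 ∩ U2 = {A, C}.
Closure of {A, C}: C → A, B applies, adding B; A → C, D applies, adding D. So (A, C)⁺ = {A, B, C, D}.
This closure contains every attribute of U1, so U1 ∩ U2 → U1. The join is lossless.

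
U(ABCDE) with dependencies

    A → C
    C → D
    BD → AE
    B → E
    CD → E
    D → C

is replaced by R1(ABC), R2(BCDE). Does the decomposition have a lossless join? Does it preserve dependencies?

Lossless test: (BC)⁺ = {ABCDE}, which contains all of one fragment — lossless.
Dependency preservation: BD → AE is not contained in any single fragment, but the restricted closure of its left-hand side across the fragments still reaches the right-hand side; the remaining FDs each lie inside some fragment. All dependencies are preserved.

lossless and dependency-preserving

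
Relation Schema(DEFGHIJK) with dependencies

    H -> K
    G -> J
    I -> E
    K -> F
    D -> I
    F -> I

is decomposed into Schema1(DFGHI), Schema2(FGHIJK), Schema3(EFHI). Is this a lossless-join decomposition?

Chase test. Columns are DEFGHIJK; row i has aⱼ where attribute j ∈ Schemai, else bᵢⱼ.
Initial tableau (one row per fragment):
  row 1: a1 b12 a3 a4 a5 a6 b17 b18
  row 2: b21 b22 a3 a4 a5 a6 a7 a8
  row 3: b31 a2 a3 b34 a5 a6 b37 b38
Rows 1 and 2 agree on H; apply H→K and equate their K entries.
Rows 1 and 3 agree on H; apply H→K and equate their K entries.
Rows 1 and 2 agree on G; apply G→J and equate their J entries.
Rows 1 and 2 agree on I; apply I→E and equate their E entries.
Rows 1 and 3 agree on I; apply I→E and equate their E entries.
Row 1 is now all distinguished symbols — the join is lossless.

Yes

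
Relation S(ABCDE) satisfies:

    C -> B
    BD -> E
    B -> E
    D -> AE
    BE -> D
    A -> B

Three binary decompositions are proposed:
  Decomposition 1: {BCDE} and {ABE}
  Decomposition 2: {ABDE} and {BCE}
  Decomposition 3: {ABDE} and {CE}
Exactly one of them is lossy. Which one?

Decomposition 3

Decomposition 1: common = {BE}, closure = {ABDE} → lossless.
Decomposition 2: common = {BE}, closure = {ABDE} → lossless.
Decomposition 3: common = {E}, closure = {E} → lossy.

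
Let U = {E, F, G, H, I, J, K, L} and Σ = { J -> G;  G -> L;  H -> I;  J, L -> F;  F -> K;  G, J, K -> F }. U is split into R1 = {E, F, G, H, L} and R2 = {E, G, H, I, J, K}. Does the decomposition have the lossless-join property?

Common attributes: R1 ∩ R2 = {E, G, H}.
Closure of {E, G, H}: G → L applies, adding L; H → I applies, adding I. So (E, G, H)⁺ = {E, G, H, I, L}.
The closure contains neither all of R1 = {E, F, G, H, L} nor all of R2 = {E, G, H, I, J, K}, so the common attributes are not a superkey of either fragment. The join is lossy.

No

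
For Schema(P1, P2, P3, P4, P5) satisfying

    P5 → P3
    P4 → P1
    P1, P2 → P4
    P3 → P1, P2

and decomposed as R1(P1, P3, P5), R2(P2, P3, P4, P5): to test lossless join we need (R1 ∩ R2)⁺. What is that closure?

R1 ∩ R2 = {P3, P5}.
P3 → P1, P2 applies, adding P1, P2
P1, P2 → P4 applies, adding P4
Closure: {P1, P2, P3, P4, P5}.

P1, P2, P3, P4, P5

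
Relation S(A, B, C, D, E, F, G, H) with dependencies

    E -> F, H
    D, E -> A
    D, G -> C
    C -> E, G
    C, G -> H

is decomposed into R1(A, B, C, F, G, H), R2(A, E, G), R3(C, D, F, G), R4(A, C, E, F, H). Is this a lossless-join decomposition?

Chase test. Columns are A, B, C, D, E, F, G, H; row i has aⱼ where attribute j ∈ Ri, else bᵢⱼ.
Initial tableau (one row per fragment):
  row 1: a1 a2 a3 b14 b15 a6 a7 a8
  row 2: a1 b22 b23 b24 a5 b26 a7 b28
  row 3: b31 b32 a3 a4 b35 a6 a7 b38
  row 4: a1 b42 a3 b44 a5 a6 b47 a8
Rows 2 and 4 agree on E; apply E→F, H and equate their F, H entries.
Rows 1 and 3 agree on C; apply C→E, G and equate their E, G entries.
Rows 1 and 4 agree on C; apply C→E, G and equate their E, G entries.
Rows 1 and 3 agree on C, G; apply C, G→H and equate their H entries.
No row becomes fully distinguished — the join is lossy.

No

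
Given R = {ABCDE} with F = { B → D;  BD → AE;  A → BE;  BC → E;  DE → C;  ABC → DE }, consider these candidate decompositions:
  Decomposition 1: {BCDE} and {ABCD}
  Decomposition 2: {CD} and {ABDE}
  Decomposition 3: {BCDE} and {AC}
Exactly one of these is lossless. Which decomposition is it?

Decomposition 1

Decomposition 1: common = {BCD}, closure = {ABCDE} → lossless.
Decomposition 2: common = {D}, closure = {D} → lossy.
Decomposition 3: common = {C}, closure = {C} → lossy.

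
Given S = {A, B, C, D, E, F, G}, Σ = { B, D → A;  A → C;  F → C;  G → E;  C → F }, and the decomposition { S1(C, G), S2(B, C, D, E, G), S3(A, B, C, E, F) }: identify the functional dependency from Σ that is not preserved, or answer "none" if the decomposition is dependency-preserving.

Check B, D → A: no single fragment contains all of {A, B, D}, and the restricted closure of {B, D} across the fragments never reaches {A}.
A → C is preserved.
F → C is preserved.
G → E is preserved.
C → F is preserved.

B, D → A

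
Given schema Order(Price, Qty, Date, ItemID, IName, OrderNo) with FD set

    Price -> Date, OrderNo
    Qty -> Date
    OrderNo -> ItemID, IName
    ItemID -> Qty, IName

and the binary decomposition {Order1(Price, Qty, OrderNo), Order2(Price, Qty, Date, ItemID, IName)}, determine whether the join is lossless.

Yes

Common attributes: Order1 ∩ Order2 = {Price, Qty}.
Closure of {Price, Qty}: Price → Date, OrderNo applies, adding Date, OrderNo; OrderNo → ItemID, IName applies, adding ItemID, IName. So (Price, Qty)⁺ = {Price, Qty, Date, ItemID, IName, OrderNo}.
This closure contains every attribute of Order1, so Order1 ∩ Order2 → Order1. The join is lossless.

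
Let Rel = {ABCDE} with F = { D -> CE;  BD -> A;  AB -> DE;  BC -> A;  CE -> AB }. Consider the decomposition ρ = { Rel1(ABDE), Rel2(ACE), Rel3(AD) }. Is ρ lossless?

No

Chase test. Columns are ABCDE; row i has aⱼ where attribute j ∈ Reli, else bᵢⱼ.
Initial tableau (one row per fragment):
  row 1: a1 a2 b13 a4 a5
  row 2: a1 b22 a3 b24 a5
  row 3: a1 b32 b33 a4 b35
Rows 1 and 3 agree on D; apply D→CE and equate their CE entries.
Rows 1 and 3 agree on CE; apply CE→AB and equate their AB entries.
No row becomes fully distinguished — the join is lossy.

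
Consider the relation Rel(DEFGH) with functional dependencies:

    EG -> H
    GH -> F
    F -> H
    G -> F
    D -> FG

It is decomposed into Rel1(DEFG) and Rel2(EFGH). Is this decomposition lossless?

Common attributes: Rel1 ∩ Rel2 = {EFG}.
Closure of {EFG}: EG → H applies, adding H. So (EFG)⁺ = {EFGH}.
This closure contains every attribute of Rel2, so Rel1 ∩ Rel2 → Rel2. The join is lossless.

Yes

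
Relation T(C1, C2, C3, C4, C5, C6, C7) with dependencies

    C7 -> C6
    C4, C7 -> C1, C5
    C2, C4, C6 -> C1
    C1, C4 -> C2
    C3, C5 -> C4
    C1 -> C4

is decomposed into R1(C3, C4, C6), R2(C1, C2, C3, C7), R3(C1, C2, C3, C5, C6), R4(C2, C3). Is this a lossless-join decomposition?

No

Chase test. Columns are C1, C2, C3, C4, C5, C6, C7; row i has aⱼ where attribute j ∈ Ri, else bᵢⱼ.
Initial tableau (one row per fragment):
  row 1: b11 b12 a3 a4 b15 a6 b17
  row 2: a1 a2 a3 b24 b25 b26 a7
  row 3: a1 a2 a3 b34 a5 a6 b37
  row 4: b41 a2 a3 b44 b45 b46 b47
Rows 2 and 3 agree on C1; apply C1→C4 and equate their C4 entries.
No row becomes fully distinguished — the join is lossy.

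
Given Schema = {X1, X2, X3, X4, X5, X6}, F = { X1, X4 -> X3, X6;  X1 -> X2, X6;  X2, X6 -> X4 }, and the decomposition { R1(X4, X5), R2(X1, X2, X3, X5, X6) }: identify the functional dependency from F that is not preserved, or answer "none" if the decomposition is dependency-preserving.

Check X2, X6 → X4: no single fragment contains all of {X2, X4, X6}, and the restricted closure of {X2, X6} across the fragments never reaches {X4}.
X1, X4 → X3, X6 is preserved.
X1 → X2, X6 is preserved.

X2, X6 -> X4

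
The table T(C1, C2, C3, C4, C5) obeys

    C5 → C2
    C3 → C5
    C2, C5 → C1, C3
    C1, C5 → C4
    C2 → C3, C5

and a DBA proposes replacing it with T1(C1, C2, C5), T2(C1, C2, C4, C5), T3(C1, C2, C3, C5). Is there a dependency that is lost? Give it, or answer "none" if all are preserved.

C5 → C2 lies within T1.
C3 → C5 lies within T3.
C2, C5 → C1, C3 lies within T3.
C1, C5 → C4 lies within T2.
C2 → C3, C5 lies within T3.
Every dependency is enforceable on the fragments, so the decomposition is dependency-preserving.

none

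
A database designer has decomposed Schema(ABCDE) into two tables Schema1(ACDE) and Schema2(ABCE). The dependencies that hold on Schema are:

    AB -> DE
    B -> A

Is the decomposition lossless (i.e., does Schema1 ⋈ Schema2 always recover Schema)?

No

Common attributes: Schema1 ∩ Schema2 = {ACE}.
No dependency enlarges {ACE}, so (ACE)⁺ = {ACE}.
The closure contains neither all of Schema1 = {ACDE} nor all of Schema2 = {ABCE}, so the common attributes are not a superkey of either fragment. The join is lossy.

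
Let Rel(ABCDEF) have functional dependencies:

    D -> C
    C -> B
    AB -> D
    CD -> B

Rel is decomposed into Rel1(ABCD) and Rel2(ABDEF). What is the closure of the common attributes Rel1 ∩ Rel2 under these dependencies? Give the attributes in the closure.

ABCD

Rel1 ∩ Rel2 = {ABD}.
D → C applies, adding C
Closure: {ABCD}.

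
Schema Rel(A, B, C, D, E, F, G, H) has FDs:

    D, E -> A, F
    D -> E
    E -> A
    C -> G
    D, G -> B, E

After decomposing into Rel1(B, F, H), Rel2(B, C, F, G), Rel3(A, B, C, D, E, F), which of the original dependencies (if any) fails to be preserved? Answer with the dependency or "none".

D, G -> B, E

Check D, G → B, E: no single fragment contains all of {B, D, E, G}, and the restricted closure of {D, G} across the fragments never reaches {B, E}.
D, E → A, F is preserved.
D → E is preserved.
E → A is preserved.
C → G is preserved.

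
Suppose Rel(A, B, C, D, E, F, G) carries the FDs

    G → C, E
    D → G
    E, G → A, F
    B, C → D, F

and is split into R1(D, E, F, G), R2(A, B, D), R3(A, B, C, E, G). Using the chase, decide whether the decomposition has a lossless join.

Yes

Chase test. Columns are A, B, C, D, E, F, G; row i has aⱼ where attribute j ∈ Ri, else bᵢⱼ.
Initial tableau (one row per fragment):
  row 1: b11 b12 b13 a4 a5 a6 a7
  row 2: a1 a2 b23 a4 b25 b26 b27
  row 3: a1 a2 a3 b34 a5 b36 a7
Rows 1 and 3 agree on G; apply G→C, E and equate their C, E entries.
Rows 1 and 2 agree on D; apply D→G and equate their G entries.
Rows 1 and 3 agree on E, G; apply E, G→A, F and equate their A, F entries.
Rows 1 and 2 agree on G; apply G→C, E and equate their C, E entries.
Rows 1 and 2 agree on E, G; apply E, G→A, F and equate their A, F entries.
Rows 2 and 3 agree on B, C; apply B, C→D, F and equate their D, F entries.
Row 2 is now all distinguished symbols — the join is lossless.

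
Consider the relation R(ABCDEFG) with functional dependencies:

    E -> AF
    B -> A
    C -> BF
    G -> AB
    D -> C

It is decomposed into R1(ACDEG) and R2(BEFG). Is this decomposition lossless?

Yes

Common attributes: R1 ∩ R2 = {EG}.
Closure of {EG}: E → AF applies, adding AF; G → AB applies, adding B. So (EG)⁺ = {ABEFG}.
This closure contains every attribute of R2, so R1 ∩ R2 → R2. The join is lossless.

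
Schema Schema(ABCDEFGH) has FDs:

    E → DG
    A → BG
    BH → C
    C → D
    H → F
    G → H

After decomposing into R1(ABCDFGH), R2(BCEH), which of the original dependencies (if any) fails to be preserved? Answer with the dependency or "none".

E → DG

Check E → DG: no single fragment contains all of {DEG}, and the restricted closure of {E} across the fragments never reaches {DG}.
A → BG is preserved.
BH → C is preserved.
C → D is preserved.
H → F is preserved.
G → H is preserved.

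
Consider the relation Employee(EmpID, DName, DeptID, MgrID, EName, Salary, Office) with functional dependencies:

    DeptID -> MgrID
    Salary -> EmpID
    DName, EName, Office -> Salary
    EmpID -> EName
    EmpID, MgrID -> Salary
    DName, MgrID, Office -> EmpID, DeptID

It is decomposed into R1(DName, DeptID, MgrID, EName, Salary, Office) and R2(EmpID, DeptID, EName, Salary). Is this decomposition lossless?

Yes

Common attributes: R1 ∩ R2 = {DeptID, EName, Salary}.
Closure of {DeptID, EName, Salary}: DeptID → MgrID applies, adding MgrID; Salary → EmpID applies, adding EmpID. So (DeptID, EName, Salary)⁺ = {EmpID, DeptID, MgrID, EName, Salary}.
This closure contains every attribute of R2, so R1 ∩ R2 → R2. The join is lossless.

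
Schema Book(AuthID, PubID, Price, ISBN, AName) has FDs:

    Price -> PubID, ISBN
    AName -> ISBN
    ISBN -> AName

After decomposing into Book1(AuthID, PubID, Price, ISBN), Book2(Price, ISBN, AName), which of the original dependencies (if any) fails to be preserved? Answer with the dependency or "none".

none

Price → PubID, ISBN lies within Book1.
AName → ISBN lies within Book2.
ISBN → AName lies within Book2.
Every dependency is enforceable on the fragments, so the decomposition is dependency-preserving.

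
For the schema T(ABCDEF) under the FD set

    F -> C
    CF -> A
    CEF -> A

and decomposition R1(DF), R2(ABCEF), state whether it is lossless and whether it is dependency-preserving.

lossy but dependency-preserving

Lossless test: (F)⁺ = {ACF}, which is a superkey of neither fragment — lossy.
Dependency preservation: every FD's attributes lie within a single fragment, so each can be enforced locally — preserved.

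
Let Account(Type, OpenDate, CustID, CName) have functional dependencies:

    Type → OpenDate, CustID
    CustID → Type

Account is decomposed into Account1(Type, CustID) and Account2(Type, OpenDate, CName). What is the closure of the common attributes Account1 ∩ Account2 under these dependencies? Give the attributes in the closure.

Account1 ∩ Account2 = {Type}.
Type → OpenDate, CustID applies, adding OpenDate, CustID
Closure: {Type, OpenDate, CustID}.

Type, OpenDate, CustID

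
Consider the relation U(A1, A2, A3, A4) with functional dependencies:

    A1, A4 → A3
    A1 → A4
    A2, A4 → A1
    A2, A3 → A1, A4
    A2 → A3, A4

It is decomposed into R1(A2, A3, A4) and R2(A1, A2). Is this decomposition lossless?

Yes

Common attributes: R1 ∩ R2 = {A2}.
Closure of {A2}: A2 → A3, A4 applies, adding A3, A4; A2, A4 → A1 applies, adding A1. So (A2)⁺ = {A1, A2, A3, A4}.
This closure contains every attribute of R1, so R1 ∩ R2 → R1. The join is lossless.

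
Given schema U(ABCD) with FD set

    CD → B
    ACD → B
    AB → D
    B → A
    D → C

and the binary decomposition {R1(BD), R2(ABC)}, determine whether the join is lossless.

Yes

Common attributes: R1 ∩ R2 = {B}.
Closure of {B}: B → A applies, adding A; AB → D applies, adding D; D → C applies, adding C. So (B)⁺ = {ABCD}.
This closure contains every attribute of R1, so R1 ∩ R2 → R1. The join is lossless.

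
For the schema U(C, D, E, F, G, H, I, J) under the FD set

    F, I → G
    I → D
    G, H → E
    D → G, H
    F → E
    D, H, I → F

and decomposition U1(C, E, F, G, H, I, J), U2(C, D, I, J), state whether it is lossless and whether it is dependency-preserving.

lossless but not dependency-preserving

Lossless test: (C, I, J)⁺ = {C, D, E, F, G, H, I, J}, which contains all of one fragment — lossless.
Dependency preservation: the restricted closure of {D} across the fragments never reaches {G, H}, so D → G, H cannot be enforced without a join — not preserved.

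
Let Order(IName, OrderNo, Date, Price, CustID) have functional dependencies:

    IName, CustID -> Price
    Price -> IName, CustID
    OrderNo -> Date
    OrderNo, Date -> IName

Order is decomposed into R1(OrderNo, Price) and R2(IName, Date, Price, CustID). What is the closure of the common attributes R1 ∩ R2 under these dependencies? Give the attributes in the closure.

IName, Price, CustID

R1 ∩ R2 = {Price}.
Price → IName, CustID applies, adding IName, CustID
Closure: {IName, Price, CustID}.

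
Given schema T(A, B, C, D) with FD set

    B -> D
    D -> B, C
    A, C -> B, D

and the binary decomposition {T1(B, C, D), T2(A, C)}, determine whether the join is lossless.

Common attributes: T1 ∩ T2 = {C}.
No dependency enlarges {C}, so (C)⁺ = {C}.
The closure contains neither all of T1 = {B, C, D} nor all of T2 = {A, C}, so the common attributes are not a superkey of either fragment. The join is lossy.

No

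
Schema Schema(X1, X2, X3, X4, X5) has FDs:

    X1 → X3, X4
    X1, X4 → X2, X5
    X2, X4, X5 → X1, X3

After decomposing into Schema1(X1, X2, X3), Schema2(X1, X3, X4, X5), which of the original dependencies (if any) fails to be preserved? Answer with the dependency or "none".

Check X2, X4, X5 → X1, X3: no single fragment contains all of {X1, X2, X3, X4, X5}, and the restricted closure of {X2, X4, X5} across the fragments never reaches {X1, X3}.
X1 → X3, X4 is preserved.
X1, X4 → X2, X5 is preserved.

X2, X4, X5 → X1, X3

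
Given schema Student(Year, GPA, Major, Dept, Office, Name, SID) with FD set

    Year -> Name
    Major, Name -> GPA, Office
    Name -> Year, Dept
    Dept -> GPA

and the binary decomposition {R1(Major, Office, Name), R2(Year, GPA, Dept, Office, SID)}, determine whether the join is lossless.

Common attributes: R1 ∩ R2 = {Office}.
No dependency enlarges {Office}, so (Office)⁺ = {Office}.
The closure contains neither all of R1 = {Major, Office, Name} nor all of R2 = {Year, GPA, Dept, Office, SID}, so the common attributes are not a superkey of either fragment. The join is lossy.

No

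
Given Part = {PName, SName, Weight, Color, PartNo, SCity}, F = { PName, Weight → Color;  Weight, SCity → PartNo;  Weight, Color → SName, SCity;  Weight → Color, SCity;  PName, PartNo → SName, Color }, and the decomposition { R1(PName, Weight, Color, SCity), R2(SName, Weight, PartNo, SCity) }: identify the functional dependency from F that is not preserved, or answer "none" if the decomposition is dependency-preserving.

PName, PartNo → SName, Color

Check PName, PartNo → SName, Color: no single fragment contains all of {PName, SName, Color, PartNo}, and the restricted closure of {PName, PartNo} across the fragments never reaches {SName, Color}.
PName, Weight → Color is preserved.
Weight, SCity → PartNo is preserved.
Weight, Color → SName, SCity is preserved.
Weight → Color, SCity is preserved.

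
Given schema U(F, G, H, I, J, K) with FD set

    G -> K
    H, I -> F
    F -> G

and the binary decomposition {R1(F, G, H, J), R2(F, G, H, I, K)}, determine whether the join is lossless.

No

Common attributes: R1 ∩ R2 = {F, G, H}.
Closure of {F, G, H}: G → K applies, adding K. So (F, G, H)⁺ = {F, G, H, K}.
The closure contains neither all of R1 = {F, G, H, J} nor all of R2 = {F, G, H, I, K}, so the common attributes are not a superkey of either fragment. The join is lossy.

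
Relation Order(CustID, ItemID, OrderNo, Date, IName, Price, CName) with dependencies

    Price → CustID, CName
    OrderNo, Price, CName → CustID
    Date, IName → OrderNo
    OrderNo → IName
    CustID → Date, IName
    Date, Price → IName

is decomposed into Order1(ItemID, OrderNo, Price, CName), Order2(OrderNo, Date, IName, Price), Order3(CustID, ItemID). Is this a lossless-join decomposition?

Chase test. Columns are CustID, ItemID, OrderNo, Date, IName, Price, CName; row i has aⱼ where attribute j ∈ Orderi, else bᵢⱼ.
Initial tableau (one row per fragment):
  row 1: b11 a2 a3 b14 b15 a6 a7
  row 2: b21 b22 a3 a4 a5 a6 b27
  row 3: a1 a2 b33 b34 b35 b36 b37
Rows 1 and 2 agree on Price; apply Price→CustID, CName and equate their CustID, CName entries.
Rows 1 and 2 agree on OrderNo; apply OrderNo→IName and equate their IName entries.
Rows 1 and 2 agree on CustID; apply CustID→Date, IName and equate their Date, IName entries.
No row becomes fully distinguished — the join is lossy.

No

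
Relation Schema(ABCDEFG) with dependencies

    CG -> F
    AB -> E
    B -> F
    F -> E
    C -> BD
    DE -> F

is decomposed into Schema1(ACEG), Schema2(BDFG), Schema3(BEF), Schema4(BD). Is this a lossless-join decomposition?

Chase test. Columns are ABCDEFG; row i has aⱼ where attribute j ∈ Schemai, else bᵢⱼ.
Initial tableau (one row per fragment):
  row 1: a1 b12 a3 b14 a5 b16 a7
  row 2: b21 a2 b23 a4 b25 a6 a7
  row 3: b31 a2 b33 b34 a5 a6 b37
  row 4: b41 a2 b43 a4 b45 b46 b47
Rows 2 and 4 agree on B; apply B→F and equate their F entries.
Rows 2 and 3 agree on F; apply F→E and equate their E entries.
Rows 2 and 4 agree on F; apply F→E and equate their E entries.
No row becomes fully distinguished — the join is lossy.

No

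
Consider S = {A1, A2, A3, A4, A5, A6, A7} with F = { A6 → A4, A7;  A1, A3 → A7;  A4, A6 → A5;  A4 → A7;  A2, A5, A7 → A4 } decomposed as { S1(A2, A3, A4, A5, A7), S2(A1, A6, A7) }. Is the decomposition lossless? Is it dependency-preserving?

Lossless test: (A7)⁺ = {A7}, which is a superkey of neither fragment — lossy.
Dependency preservation: the restricted closure of {A6} across the fragments never reaches {A4, A7}, so A6 → A4, A7 cannot be enforced without a join — not preserved.

lossy and not dependency-preserving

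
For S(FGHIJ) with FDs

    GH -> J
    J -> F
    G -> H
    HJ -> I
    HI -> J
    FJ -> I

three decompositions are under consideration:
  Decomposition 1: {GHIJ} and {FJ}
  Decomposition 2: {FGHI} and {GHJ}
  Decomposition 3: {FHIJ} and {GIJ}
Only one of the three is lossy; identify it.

Decomposition 3

Decomposition 1: common = {J}, closure = {FIJ} → lossless.
Decomposition 2: common = {GH}, closure = {FGHIJ} → lossless.
Decomposition 3: common = {IJ}, closure = {FIJ} → lossy.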